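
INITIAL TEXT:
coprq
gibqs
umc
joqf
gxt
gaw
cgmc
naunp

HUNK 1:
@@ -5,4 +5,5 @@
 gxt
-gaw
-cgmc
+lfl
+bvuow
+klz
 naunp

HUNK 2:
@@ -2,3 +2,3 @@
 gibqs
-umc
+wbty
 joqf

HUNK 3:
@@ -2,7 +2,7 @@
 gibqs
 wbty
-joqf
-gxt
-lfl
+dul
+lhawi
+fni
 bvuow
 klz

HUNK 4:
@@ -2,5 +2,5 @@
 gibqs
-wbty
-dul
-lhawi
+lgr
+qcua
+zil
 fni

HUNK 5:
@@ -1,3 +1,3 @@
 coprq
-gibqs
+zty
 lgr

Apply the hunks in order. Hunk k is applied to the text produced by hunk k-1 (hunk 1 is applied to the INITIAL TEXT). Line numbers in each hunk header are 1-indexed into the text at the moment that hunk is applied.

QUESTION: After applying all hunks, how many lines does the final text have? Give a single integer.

Hunk 1: at line 5 remove [gaw,cgmc] add [lfl,bvuow,klz] -> 9 lines: coprq gibqs umc joqf gxt lfl bvuow klz naunp
Hunk 2: at line 2 remove [umc] add [wbty] -> 9 lines: coprq gibqs wbty joqf gxt lfl bvuow klz naunp
Hunk 3: at line 2 remove [joqf,gxt,lfl] add [dul,lhawi,fni] -> 9 lines: coprq gibqs wbty dul lhawi fni bvuow klz naunp
Hunk 4: at line 2 remove [wbty,dul,lhawi] add [lgr,qcua,zil] -> 9 lines: coprq gibqs lgr qcua zil fni bvuow klz naunp
Hunk 5: at line 1 remove [gibqs] add [zty] -> 9 lines: coprq zty lgr qcua zil fni bvuow klz naunp
Final line count: 9

Answer: 9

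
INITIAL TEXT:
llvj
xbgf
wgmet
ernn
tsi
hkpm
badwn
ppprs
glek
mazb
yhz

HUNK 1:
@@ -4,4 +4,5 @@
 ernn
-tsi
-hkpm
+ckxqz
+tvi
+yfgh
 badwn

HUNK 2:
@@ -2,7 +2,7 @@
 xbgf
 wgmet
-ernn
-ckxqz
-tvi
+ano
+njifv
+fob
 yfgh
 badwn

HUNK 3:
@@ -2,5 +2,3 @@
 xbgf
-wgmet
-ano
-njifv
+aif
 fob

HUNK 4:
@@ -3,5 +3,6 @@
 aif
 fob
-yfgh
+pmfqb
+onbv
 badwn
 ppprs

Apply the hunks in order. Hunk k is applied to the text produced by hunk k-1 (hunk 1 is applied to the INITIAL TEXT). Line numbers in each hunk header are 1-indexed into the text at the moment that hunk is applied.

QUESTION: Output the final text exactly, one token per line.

Hunk 1: at line 4 remove [tsi,hkpm] add [ckxqz,tvi,yfgh] -> 12 lines: llvj xbgf wgmet ernn ckxqz tvi yfgh badwn ppprs glek mazb yhz
Hunk 2: at line 2 remove [ernn,ckxqz,tvi] add [ano,njifv,fob] -> 12 lines: llvj xbgf wgmet ano njifv fob yfgh badwn ppprs glek mazb yhz
Hunk 3: at line 2 remove [wgmet,ano,njifv] add [aif] -> 10 lines: llvj xbgf aif fob yfgh badwn ppprs glek mazb yhz
Hunk 4: at line 3 remove [yfgh] add [pmfqb,onbv] -> 11 lines: llvj xbgf aif fob pmfqb onbv badwn ppprs glek mazb yhz

Answer: llvj
xbgf
aif
fob
pmfqb
onbv
badwn
ppprs
glek
mazb
yhz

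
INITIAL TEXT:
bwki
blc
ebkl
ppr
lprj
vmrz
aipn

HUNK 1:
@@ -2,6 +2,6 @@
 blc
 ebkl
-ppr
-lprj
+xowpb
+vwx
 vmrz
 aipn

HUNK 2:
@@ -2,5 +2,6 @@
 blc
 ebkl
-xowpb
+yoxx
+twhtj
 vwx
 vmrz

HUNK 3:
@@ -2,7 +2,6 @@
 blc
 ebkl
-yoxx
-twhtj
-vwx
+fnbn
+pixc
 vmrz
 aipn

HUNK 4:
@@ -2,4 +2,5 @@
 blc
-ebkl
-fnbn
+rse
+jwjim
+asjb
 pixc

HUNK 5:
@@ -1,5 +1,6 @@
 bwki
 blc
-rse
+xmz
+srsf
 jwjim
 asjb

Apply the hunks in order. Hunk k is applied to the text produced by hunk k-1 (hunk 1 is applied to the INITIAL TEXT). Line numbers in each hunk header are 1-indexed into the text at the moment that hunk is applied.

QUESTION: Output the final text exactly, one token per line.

Answer: bwki
blc
xmz
srsf
jwjim
asjb
pixc
vmrz
aipn

Derivation:
Hunk 1: at line 2 remove [ppr,lprj] add [xowpb,vwx] -> 7 lines: bwki blc ebkl xowpb vwx vmrz aipn
Hunk 2: at line 2 remove [xowpb] add [yoxx,twhtj] -> 8 lines: bwki blc ebkl yoxx twhtj vwx vmrz aipn
Hunk 3: at line 2 remove [yoxx,twhtj,vwx] add [fnbn,pixc] -> 7 lines: bwki blc ebkl fnbn pixc vmrz aipn
Hunk 4: at line 2 remove [ebkl,fnbn] add [rse,jwjim,asjb] -> 8 lines: bwki blc rse jwjim asjb pixc vmrz aipn
Hunk 5: at line 1 remove [rse] add [xmz,srsf] -> 9 lines: bwki blc xmz srsf jwjim asjb pixc vmrz aipn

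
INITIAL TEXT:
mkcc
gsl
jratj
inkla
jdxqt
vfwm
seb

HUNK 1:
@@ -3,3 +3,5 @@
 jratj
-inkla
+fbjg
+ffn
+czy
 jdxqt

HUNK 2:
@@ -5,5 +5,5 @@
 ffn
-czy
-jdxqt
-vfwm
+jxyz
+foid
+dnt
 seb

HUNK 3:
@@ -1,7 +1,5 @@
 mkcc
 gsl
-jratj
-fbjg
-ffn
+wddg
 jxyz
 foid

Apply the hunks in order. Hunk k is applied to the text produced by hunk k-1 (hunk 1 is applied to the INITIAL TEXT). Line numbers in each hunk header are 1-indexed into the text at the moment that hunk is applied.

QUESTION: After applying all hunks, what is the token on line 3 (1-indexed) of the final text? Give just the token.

Answer: wddg

Derivation:
Hunk 1: at line 3 remove [inkla] add [fbjg,ffn,czy] -> 9 lines: mkcc gsl jratj fbjg ffn czy jdxqt vfwm seb
Hunk 2: at line 5 remove [czy,jdxqt,vfwm] add [jxyz,foid,dnt] -> 9 lines: mkcc gsl jratj fbjg ffn jxyz foid dnt seb
Hunk 3: at line 1 remove [jratj,fbjg,ffn] add [wddg] -> 7 lines: mkcc gsl wddg jxyz foid dnt seb
Final line 3: wddg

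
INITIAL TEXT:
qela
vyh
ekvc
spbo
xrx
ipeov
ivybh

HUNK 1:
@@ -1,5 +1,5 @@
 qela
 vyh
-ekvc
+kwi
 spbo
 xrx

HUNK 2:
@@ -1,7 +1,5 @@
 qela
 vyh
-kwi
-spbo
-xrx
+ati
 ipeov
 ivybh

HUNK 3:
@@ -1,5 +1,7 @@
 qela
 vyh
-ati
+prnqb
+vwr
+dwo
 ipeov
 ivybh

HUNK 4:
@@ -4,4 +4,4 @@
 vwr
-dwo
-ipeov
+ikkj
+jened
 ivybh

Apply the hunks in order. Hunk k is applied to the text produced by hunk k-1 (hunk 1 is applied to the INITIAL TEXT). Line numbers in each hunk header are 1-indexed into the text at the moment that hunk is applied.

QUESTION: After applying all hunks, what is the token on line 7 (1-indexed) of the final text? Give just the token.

Answer: ivybh

Derivation:
Hunk 1: at line 1 remove [ekvc] add [kwi] -> 7 lines: qela vyh kwi spbo xrx ipeov ivybh
Hunk 2: at line 1 remove [kwi,spbo,xrx] add [ati] -> 5 lines: qela vyh ati ipeov ivybh
Hunk 3: at line 1 remove [ati] add [prnqb,vwr,dwo] -> 7 lines: qela vyh prnqb vwr dwo ipeov ivybh
Hunk 4: at line 4 remove [dwo,ipeov] add [ikkj,jened] -> 7 lines: qela vyh prnqb vwr ikkj jened ivybh
Final line 7: ivybh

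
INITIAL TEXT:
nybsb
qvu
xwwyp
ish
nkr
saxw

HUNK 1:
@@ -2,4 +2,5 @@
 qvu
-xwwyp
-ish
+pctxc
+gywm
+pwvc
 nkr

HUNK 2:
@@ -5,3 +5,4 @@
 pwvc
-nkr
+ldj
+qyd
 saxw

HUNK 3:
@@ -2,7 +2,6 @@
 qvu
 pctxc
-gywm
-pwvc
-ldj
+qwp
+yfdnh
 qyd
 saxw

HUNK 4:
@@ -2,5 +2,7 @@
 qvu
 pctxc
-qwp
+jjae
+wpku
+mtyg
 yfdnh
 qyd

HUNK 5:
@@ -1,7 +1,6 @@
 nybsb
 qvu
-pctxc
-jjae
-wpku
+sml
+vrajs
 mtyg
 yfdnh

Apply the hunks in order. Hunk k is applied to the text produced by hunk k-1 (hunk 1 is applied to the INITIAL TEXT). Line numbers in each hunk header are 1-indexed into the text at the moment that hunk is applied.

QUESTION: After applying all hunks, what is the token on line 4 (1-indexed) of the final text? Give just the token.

Answer: vrajs

Derivation:
Hunk 1: at line 2 remove [xwwyp,ish] add [pctxc,gywm,pwvc] -> 7 lines: nybsb qvu pctxc gywm pwvc nkr saxw
Hunk 2: at line 5 remove [nkr] add [ldj,qyd] -> 8 lines: nybsb qvu pctxc gywm pwvc ldj qyd saxw
Hunk 3: at line 2 remove [gywm,pwvc,ldj] add [qwp,yfdnh] -> 7 lines: nybsb qvu pctxc qwp yfdnh qyd saxw
Hunk 4: at line 2 remove [qwp] add [jjae,wpku,mtyg] -> 9 lines: nybsb qvu pctxc jjae wpku mtyg yfdnh qyd saxw
Hunk 5: at line 1 remove [pctxc,jjae,wpku] add [sml,vrajs] -> 8 lines: nybsb qvu sml vrajs mtyg yfdnh qyd saxw
Final line 4: vrajs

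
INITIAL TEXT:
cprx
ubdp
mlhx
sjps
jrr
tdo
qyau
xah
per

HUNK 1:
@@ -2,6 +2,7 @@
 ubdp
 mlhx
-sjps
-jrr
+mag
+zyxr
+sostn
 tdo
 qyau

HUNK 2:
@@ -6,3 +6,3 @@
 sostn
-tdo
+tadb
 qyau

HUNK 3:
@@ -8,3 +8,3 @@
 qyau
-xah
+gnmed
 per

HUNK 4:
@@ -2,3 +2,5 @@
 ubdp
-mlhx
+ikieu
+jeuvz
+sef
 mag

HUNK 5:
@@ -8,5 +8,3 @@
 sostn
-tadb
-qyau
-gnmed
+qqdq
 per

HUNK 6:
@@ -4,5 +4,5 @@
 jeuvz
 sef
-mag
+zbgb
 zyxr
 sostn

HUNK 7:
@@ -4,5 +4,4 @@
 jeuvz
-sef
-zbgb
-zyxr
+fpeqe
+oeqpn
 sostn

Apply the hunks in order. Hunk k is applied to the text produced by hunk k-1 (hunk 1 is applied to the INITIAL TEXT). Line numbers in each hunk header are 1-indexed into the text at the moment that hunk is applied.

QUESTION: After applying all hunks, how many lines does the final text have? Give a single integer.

Hunk 1: at line 2 remove [sjps,jrr] add [mag,zyxr,sostn] -> 10 lines: cprx ubdp mlhx mag zyxr sostn tdo qyau xah per
Hunk 2: at line 6 remove [tdo] add [tadb] -> 10 lines: cprx ubdp mlhx mag zyxr sostn tadb qyau xah per
Hunk 3: at line 8 remove [xah] add [gnmed] -> 10 lines: cprx ubdp mlhx mag zyxr sostn tadb qyau gnmed per
Hunk 4: at line 2 remove [mlhx] add [ikieu,jeuvz,sef] -> 12 lines: cprx ubdp ikieu jeuvz sef mag zyxr sostn tadb qyau gnmed per
Hunk 5: at line 8 remove [tadb,qyau,gnmed] add [qqdq] -> 10 lines: cprx ubdp ikieu jeuvz sef mag zyxr sostn qqdq per
Hunk 6: at line 4 remove [mag] add [zbgb] -> 10 lines: cprx ubdp ikieu jeuvz sef zbgb zyxr sostn qqdq per
Hunk 7: at line 4 remove [sef,zbgb,zyxr] add [fpeqe,oeqpn] -> 9 lines: cprx ubdp ikieu jeuvz fpeqe oeqpn sostn qqdq per
Final line count: 9

Answer: 9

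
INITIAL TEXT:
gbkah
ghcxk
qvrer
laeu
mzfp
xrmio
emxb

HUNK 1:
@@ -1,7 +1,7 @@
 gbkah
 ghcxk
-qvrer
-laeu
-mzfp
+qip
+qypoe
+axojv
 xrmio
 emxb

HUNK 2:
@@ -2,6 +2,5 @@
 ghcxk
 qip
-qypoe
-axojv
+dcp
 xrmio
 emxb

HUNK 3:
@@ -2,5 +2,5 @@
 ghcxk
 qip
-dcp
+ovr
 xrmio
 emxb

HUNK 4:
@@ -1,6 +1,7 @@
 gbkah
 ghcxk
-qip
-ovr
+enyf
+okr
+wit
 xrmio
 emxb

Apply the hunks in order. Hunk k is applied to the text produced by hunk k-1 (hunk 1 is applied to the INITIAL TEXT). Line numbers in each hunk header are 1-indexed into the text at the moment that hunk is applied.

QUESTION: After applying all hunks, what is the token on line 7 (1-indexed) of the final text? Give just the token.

Hunk 1: at line 1 remove [qvrer,laeu,mzfp] add [qip,qypoe,axojv] -> 7 lines: gbkah ghcxk qip qypoe axojv xrmio emxb
Hunk 2: at line 2 remove [qypoe,axojv] add [dcp] -> 6 lines: gbkah ghcxk qip dcp xrmio emxb
Hunk 3: at line 2 remove [dcp] add [ovr] -> 6 lines: gbkah ghcxk qip ovr xrmio emxb
Hunk 4: at line 1 remove [qip,ovr] add [enyf,okr,wit] -> 7 lines: gbkah ghcxk enyf okr wit xrmio emxb
Final line 7: emxb

Answer: emxb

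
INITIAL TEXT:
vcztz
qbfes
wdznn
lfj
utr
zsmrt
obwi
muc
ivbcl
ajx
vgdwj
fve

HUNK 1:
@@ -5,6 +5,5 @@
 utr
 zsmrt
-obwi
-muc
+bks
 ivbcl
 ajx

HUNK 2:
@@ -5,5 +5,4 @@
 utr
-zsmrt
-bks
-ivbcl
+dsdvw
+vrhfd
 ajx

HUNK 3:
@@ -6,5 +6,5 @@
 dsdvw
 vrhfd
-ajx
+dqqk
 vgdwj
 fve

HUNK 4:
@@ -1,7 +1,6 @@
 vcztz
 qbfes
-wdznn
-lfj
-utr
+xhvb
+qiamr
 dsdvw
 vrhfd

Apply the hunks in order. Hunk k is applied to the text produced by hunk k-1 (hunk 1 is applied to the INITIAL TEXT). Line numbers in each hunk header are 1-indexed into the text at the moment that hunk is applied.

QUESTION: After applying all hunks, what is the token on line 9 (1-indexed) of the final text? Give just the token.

Answer: fve

Derivation:
Hunk 1: at line 5 remove [obwi,muc] add [bks] -> 11 lines: vcztz qbfes wdznn lfj utr zsmrt bks ivbcl ajx vgdwj fve
Hunk 2: at line 5 remove [zsmrt,bks,ivbcl] add [dsdvw,vrhfd] -> 10 lines: vcztz qbfes wdznn lfj utr dsdvw vrhfd ajx vgdwj fve
Hunk 3: at line 6 remove [ajx] add [dqqk] -> 10 lines: vcztz qbfes wdznn lfj utr dsdvw vrhfd dqqk vgdwj fve
Hunk 4: at line 1 remove [wdznn,lfj,utr] add [xhvb,qiamr] -> 9 lines: vcztz qbfes xhvb qiamr dsdvw vrhfd dqqk vgdwj fve
Final line 9: fve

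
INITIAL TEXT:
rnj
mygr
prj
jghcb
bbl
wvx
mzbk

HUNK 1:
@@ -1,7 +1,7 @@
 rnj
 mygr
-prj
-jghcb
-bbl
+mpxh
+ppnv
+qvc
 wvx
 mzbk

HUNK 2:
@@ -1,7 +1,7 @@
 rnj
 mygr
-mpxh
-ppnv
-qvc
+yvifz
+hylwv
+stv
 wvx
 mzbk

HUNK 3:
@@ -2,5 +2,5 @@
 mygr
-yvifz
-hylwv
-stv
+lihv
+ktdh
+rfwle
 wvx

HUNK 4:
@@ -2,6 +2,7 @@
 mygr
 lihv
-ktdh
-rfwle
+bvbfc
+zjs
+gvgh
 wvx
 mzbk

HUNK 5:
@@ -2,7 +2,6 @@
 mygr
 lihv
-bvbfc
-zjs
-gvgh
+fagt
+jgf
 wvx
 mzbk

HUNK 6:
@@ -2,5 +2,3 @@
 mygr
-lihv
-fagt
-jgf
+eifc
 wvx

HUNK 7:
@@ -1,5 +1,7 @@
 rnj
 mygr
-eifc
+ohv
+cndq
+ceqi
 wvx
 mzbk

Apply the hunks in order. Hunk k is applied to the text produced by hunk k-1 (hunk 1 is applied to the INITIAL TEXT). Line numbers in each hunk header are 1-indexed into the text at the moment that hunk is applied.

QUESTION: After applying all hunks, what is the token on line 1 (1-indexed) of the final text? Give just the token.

Answer: rnj

Derivation:
Hunk 1: at line 1 remove [prj,jghcb,bbl] add [mpxh,ppnv,qvc] -> 7 lines: rnj mygr mpxh ppnv qvc wvx mzbk
Hunk 2: at line 1 remove [mpxh,ppnv,qvc] add [yvifz,hylwv,stv] -> 7 lines: rnj mygr yvifz hylwv stv wvx mzbk
Hunk 3: at line 2 remove [yvifz,hylwv,stv] add [lihv,ktdh,rfwle] -> 7 lines: rnj mygr lihv ktdh rfwle wvx mzbk
Hunk 4: at line 2 remove [ktdh,rfwle] add [bvbfc,zjs,gvgh] -> 8 lines: rnj mygr lihv bvbfc zjs gvgh wvx mzbk
Hunk 5: at line 2 remove [bvbfc,zjs,gvgh] add [fagt,jgf] -> 7 lines: rnj mygr lihv fagt jgf wvx mzbk
Hunk 6: at line 2 remove [lihv,fagt,jgf] add [eifc] -> 5 lines: rnj mygr eifc wvx mzbk
Hunk 7: at line 1 remove [eifc] add [ohv,cndq,ceqi] -> 7 lines: rnj mygr ohv cndq ceqi wvx mzbk
Final line 1: rnj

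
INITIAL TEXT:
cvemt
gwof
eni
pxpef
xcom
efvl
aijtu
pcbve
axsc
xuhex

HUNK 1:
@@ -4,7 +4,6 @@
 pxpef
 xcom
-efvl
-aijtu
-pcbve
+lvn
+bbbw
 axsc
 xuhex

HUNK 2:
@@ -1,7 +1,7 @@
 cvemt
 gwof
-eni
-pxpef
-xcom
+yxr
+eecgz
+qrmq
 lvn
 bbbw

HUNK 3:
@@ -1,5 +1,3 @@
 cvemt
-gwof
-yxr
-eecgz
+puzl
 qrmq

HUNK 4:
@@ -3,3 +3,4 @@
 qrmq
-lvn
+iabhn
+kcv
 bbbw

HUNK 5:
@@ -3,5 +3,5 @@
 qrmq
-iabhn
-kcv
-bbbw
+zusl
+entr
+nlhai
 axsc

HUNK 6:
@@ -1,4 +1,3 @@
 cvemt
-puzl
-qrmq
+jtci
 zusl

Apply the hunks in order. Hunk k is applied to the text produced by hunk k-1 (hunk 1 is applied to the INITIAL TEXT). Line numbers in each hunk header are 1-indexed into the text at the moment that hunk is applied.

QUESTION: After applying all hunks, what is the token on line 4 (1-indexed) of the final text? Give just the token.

Answer: entr

Derivation:
Hunk 1: at line 4 remove [efvl,aijtu,pcbve] add [lvn,bbbw] -> 9 lines: cvemt gwof eni pxpef xcom lvn bbbw axsc xuhex
Hunk 2: at line 1 remove [eni,pxpef,xcom] add [yxr,eecgz,qrmq] -> 9 lines: cvemt gwof yxr eecgz qrmq lvn bbbw axsc xuhex
Hunk 3: at line 1 remove [gwof,yxr,eecgz] add [puzl] -> 7 lines: cvemt puzl qrmq lvn bbbw axsc xuhex
Hunk 4: at line 3 remove [lvn] add [iabhn,kcv] -> 8 lines: cvemt puzl qrmq iabhn kcv bbbw axsc xuhex
Hunk 5: at line 3 remove [iabhn,kcv,bbbw] add [zusl,entr,nlhai] -> 8 lines: cvemt puzl qrmq zusl entr nlhai axsc xuhex
Hunk 6: at line 1 remove [puzl,qrmq] add [jtci] -> 7 lines: cvemt jtci zusl entr nlhai axsc xuhex
Final line 4: entr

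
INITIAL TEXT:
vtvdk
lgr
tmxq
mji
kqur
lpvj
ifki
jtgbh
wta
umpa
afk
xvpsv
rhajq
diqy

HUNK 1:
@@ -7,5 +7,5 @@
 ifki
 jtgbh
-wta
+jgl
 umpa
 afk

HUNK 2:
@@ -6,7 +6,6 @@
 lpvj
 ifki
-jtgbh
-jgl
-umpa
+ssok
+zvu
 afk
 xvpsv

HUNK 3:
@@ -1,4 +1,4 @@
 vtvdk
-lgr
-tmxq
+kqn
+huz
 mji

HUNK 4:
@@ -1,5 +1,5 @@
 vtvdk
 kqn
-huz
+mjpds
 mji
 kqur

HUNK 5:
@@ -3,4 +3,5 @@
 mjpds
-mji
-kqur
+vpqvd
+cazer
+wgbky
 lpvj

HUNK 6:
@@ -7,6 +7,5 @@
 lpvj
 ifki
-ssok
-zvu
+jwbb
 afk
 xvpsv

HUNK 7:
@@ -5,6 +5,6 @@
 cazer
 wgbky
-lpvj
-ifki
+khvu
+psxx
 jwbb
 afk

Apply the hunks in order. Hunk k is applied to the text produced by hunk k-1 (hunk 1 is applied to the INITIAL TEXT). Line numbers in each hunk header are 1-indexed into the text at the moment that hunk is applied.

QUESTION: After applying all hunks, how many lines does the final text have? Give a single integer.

Answer: 13

Derivation:
Hunk 1: at line 7 remove [wta] add [jgl] -> 14 lines: vtvdk lgr tmxq mji kqur lpvj ifki jtgbh jgl umpa afk xvpsv rhajq diqy
Hunk 2: at line 6 remove [jtgbh,jgl,umpa] add [ssok,zvu] -> 13 lines: vtvdk lgr tmxq mji kqur lpvj ifki ssok zvu afk xvpsv rhajq diqy
Hunk 3: at line 1 remove [lgr,tmxq] add [kqn,huz] -> 13 lines: vtvdk kqn huz mji kqur lpvj ifki ssok zvu afk xvpsv rhajq diqy
Hunk 4: at line 1 remove [huz] add [mjpds] -> 13 lines: vtvdk kqn mjpds mji kqur lpvj ifki ssok zvu afk xvpsv rhajq diqy
Hunk 5: at line 3 remove [mji,kqur] add [vpqvd,cazer,wgbky] -> 14 lines: vtvdk kqn mjpds vpqvd cazer wgbky lpvj ifki ssok zvu afk xvpsv rhajq diqy
Hunk 6: at line 7 remove [ssok,zvu] add [jwbb] -> 13 lines: vtvdk kqn mjpds vpqvd cazer wgbky lpvj ifki jwbb afk xvpsv rhajq diqy
Hunk 7: at line 5 remove [lpvj,ifki] add [khvu,psxx] -> 13 lines: vtvdk kqn mjpds vpqvd cazer wgbky khvu psxx jwbb afk xvpsv rhajq diqy
Final line count: 13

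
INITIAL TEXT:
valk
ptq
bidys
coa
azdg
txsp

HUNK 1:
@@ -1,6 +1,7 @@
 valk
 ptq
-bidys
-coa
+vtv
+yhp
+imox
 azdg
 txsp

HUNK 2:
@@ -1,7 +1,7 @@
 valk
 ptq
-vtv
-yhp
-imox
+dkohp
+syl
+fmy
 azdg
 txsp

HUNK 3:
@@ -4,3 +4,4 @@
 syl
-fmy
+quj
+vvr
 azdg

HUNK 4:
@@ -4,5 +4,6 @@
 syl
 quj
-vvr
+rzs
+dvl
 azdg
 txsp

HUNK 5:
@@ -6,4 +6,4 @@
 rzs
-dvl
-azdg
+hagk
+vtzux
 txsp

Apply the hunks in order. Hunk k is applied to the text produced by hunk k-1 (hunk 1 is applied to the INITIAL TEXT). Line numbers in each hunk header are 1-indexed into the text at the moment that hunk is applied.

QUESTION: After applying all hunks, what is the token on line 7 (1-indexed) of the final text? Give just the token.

Hunk 1: at line 1 remove [bidys,coa] add [vtv,yhp,imox] -> 7 lines: valk ptq vtv yhp imox azdg txsp
Hunk 2: at line 1 remove [vtv,yhp,imox] add [dkohp,syl,fmy] -> 7 lines: valk ptq dkohp syl fmy azdg txsp
Hunk 3: at line 4 remove [fmy] add [quj,vvr] -> 8 lines: valk ptq dkohp syl quj vvr azdg txsp
Hunk 4: at line 4 remove [vvr] add [rzs,dvl] -> 9 lines: valk ptq dkohp syl quj rzs dvl azdg txsp
Hunk 5: at line 6 remove [dvl,azdg] add [hagk,vtzux] -> 9 lines: valk ptq dkohp syl quj rzs hagk vtzux txsp
Final line 7: hagk

Answer: hagk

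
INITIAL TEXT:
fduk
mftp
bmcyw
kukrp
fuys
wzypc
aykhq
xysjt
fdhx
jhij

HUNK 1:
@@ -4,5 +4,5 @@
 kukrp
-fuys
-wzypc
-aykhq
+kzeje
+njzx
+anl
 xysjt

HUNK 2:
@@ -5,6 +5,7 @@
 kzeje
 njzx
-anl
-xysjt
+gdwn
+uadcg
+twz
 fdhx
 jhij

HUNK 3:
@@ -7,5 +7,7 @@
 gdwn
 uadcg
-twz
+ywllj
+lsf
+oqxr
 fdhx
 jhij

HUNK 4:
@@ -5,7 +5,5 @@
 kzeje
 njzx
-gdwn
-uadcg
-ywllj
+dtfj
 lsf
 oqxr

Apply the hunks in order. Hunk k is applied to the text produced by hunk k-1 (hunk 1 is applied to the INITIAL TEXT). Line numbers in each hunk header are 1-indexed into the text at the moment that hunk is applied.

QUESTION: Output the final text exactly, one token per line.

Hunk 1: at line 4 remove [fuys,wzypc,aykhq] add [kzeje,njzx,anl] -> 10 lines: fduk mftp bmcyw kukrp kzeje njzx anl xysjt fdhx jhij
Hunk 2: at line 5 remove [anl,xysjt] add [gdwn,uadcg,twz] -> 11 lines: fduk mftp bmcyw kukrp kzeje njzx gdwn uadcg twz fdhx jhij
Hunk 3: at line 7 remove [twz] add [ywllj,lsf,oqxr] -> 13 lines: fduk mftp bmcyw kukrp kzeje njzx gdwn uadcg ywllj lsf oqxr fdhx jhij
Hunk 4: at line 5 remove [gdwn,uadcg,ywllj] add [dtfj] -> 11 lines: fduk mftp bmcyw kukrp kzeje njzx dtfj lsf oqxr fdhx jhij

Answer: fduk
mftp
bmcyw
kukrp
kzeje
njzx
dtfj
lsf
oqxr
fdhx
jhij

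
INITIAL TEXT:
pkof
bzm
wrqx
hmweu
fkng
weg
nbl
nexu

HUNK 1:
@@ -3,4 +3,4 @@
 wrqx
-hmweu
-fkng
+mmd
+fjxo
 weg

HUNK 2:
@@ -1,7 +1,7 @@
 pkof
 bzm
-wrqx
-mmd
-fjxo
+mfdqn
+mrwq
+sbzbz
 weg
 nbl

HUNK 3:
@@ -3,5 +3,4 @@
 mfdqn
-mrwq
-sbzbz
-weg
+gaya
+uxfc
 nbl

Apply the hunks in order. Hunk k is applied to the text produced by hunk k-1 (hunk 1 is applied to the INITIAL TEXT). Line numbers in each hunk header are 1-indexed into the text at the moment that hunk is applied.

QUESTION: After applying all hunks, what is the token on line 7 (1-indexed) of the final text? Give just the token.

Hunk 1: at line 3 remove [hmweu,fkng] add [mmd,fjxo] -> 8 lines: pkof bzm wrqx mmd fjxo weg nbl nexu
Hunk 2: at line 1 remove [wrqx,mmd,fjxo] add [mfdqn,mrwq,sbzbz] -> 8 lines: pkof bzm mfdqn mrwq sbzbz weg nbl nexu
Hunk 3: at line 3 remove [mrwq,sbzbz,weg] add [gaya,uxfc] -> 7 lines: pkof bzm mfdqn gaya uxfc nbl nexu
Final line 7: nexu

Answer: nexu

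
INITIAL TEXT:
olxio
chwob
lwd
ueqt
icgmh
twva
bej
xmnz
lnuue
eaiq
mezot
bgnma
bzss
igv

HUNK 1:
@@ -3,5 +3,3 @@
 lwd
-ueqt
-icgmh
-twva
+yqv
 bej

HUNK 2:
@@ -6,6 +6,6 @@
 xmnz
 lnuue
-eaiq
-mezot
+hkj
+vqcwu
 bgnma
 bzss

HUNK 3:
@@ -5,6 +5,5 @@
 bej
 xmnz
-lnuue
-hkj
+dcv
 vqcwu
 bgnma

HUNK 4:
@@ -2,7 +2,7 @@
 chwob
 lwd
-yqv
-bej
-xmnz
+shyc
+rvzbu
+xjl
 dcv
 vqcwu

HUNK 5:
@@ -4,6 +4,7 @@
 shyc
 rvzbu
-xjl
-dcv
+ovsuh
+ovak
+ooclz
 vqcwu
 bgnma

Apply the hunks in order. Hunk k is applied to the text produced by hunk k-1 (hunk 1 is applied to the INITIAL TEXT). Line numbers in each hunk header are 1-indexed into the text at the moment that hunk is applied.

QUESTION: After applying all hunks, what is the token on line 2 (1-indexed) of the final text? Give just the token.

Answer: chwob

Derivation:
Hunk 1: at line 3 remove [ueqt,icgmh,twva] add [yqv] -> 12 lines: olxio chwob lwd yqv bej xmnz lnuue eaiq mezot bgnma bzss igv
Hunk 2: at line 6 remove [eaiq,mezot] add [hkj,vqcwu] -> 12 lines: olxio chwob lwd yqv bej xmnz lnuue hkj vqcwu bgnma bzss igv
Hunk 3: at line 5 remove [lnuue,hkj] add [dcv] -> 11 lines: olxio chwob lwd yqv bej xmnz dcv vqcwu bgnma bzss igv
Hunk 4: at line 2 remove [yqv,bej,xmnz] add [shyc,rvzbu,xjl] -> 11 lines: olxio chwob lwd shyc rvzbu xjl dcv vqcwu bgnma bzss igv
Hunk 5: at line 4 remove [xjl,dcv] add [ovsuh,ovak,ooclz] -> 12 lines: olxio chwob lwd shyc rvzbu ovsuh ovak ooclz vqcwu bgnma bzss igv
Final line 2: chwob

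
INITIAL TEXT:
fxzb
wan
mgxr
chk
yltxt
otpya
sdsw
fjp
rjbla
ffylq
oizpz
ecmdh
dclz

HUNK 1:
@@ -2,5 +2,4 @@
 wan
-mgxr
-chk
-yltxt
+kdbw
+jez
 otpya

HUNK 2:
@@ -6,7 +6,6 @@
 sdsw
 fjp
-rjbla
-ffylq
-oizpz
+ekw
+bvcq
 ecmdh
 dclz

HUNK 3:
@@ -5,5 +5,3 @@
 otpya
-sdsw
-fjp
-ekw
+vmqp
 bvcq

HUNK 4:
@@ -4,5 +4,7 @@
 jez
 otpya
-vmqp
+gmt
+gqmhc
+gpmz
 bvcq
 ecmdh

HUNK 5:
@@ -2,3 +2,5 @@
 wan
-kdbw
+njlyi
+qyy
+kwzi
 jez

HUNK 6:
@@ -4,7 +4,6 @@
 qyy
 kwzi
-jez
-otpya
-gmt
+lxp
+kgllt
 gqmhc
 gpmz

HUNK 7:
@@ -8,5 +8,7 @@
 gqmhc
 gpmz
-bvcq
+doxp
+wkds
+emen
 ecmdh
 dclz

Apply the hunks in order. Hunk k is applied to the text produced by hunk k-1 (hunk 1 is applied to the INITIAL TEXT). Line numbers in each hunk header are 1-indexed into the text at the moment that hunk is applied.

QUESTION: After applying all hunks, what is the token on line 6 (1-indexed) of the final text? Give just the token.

Hunk 1: at line 2 remove [mgxr,chk,yltxt] add [kdbw,jez] -> 12 lines: fxzb wan kdbw jez otpya sdsw fjp rjbla ffylq oizpz ecmdh dclz
Hunk 2: at line 6 remove [rjbla,ffylq,oizpz] add [ekw,bvcq] -> 11 lines: fxzb wan kdbw jez otpya sdsw fjp ekw bvcq ecmdh dclz
Hunk 3: at line 5 remove [sdsw,fjp,ekw] add [vmqp] -> 9 lines: fxzb wan kdbw jez otpya vmqp bvcq ecmdh dclz
Hunk 4: at line 4 remove [vmqp] add [gmt,gqmhc,gpmz] -> 11 lines: fxzb wan kdbw jez otpya gmt gqmhc gpmz bvcq ecmdh dclz
Hunk 5: at line 2 remove [kdbw] add [njlyi,qyy,kwzi] -> 13 lines: fxzb wan njlyi qyy kwzi jez otpya gmt gqmhc gpmz bvcq ecmdh dclz
Hunk 6: at line 4 remove [jez,otpya,gmt] add [lxp,kgllt] -> 12 lines: fxzb wan njlyi qyy kwzi lxp kgllt gqmhc gpmz bvcq ecmdh dclz
Hunk 7: at line 8 remove [bvcq] add [doxp,wkds,emen] -> 14 lines: fxzb wan njlyi qyy kwzi lxp kgllt gqmhc gpmz doxp wkds emen ecmdh dclz
Final line 6: lxp

Answer: lxp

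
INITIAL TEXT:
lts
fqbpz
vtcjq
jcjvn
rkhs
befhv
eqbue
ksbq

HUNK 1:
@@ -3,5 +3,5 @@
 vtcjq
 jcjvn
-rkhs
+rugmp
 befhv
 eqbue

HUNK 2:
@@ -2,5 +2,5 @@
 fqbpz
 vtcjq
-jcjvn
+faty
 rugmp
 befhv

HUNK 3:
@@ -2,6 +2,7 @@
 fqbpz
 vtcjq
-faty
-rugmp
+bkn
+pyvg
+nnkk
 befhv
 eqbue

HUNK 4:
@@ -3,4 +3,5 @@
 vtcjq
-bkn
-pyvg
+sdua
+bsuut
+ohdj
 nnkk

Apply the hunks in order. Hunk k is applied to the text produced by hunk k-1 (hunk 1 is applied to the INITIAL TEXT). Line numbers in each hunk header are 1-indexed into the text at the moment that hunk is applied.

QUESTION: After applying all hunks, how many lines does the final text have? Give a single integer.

Answer: 10

Derivation:
Hunk 1: at line 3 remove [rkhs] add [rugmp] -> 8 lines: lts fqbpz vtcjq jcjvn rugmp befhv eqbue ksbq
Hunk 2: at line 2 remove [jcjvn] add [faty] -> 8 lines: lts fqbpz vtcjq faty rugmp befhv eqbue ksbq
Hunk 3: at line 2 remove [faty,rugmp] add [bkn,pyvg,nnkk] -> 9 lines: lts fqbpz vtcjq bkn pyvg nnkk befhv eqbue ksbq
Hunk 4: at line 3 remove [bkn,pyvg] add [sdua,bsuut,ohdj] -> 10 lines: lts fqbpz vtcjq sdua bsuut ohdj nnkk befhv eqbue ksbq
Final line count: 10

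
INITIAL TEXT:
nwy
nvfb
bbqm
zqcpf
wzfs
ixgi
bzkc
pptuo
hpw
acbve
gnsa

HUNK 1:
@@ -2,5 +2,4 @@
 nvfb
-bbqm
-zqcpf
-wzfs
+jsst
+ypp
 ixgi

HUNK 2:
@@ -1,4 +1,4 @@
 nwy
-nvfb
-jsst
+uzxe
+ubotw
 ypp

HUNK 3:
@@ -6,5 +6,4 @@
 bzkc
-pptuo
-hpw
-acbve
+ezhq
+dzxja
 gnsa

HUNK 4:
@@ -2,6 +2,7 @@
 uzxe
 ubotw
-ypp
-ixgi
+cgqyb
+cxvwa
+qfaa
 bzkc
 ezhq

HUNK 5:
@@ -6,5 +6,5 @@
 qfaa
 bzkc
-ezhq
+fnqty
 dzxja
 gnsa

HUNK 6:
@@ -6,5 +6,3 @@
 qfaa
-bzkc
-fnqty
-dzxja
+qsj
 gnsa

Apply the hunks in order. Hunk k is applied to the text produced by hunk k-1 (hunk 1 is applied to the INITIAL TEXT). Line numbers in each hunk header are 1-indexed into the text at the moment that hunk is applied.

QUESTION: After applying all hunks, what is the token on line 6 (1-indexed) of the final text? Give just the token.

Hunk 1: at line 2 remove [bbqm,zqcpf,wzfs] add [jsst,ypp] -> 10 lines: nwy nvfb jsst ypp ixgi bzkc pptuo hpw acbve gnsa
Hunk 2: at line 1 remove [nvfb,jsst] add [uzxe,ubotw] -> 10 lines: nwy uzxe ubotw ypp ixgi bzkc pptuo hpw acbve gnsa
Hunk 3: at line 6 remove [pptuo,hpw,acbve] add [ezhq,dzxja] -> 9 lines: nwy uzxe ubotw ypp ixgi bzkc ezhq dzxja gnsa
Hunk 4: at line 2 remove [ypp,ixgi] add [cgqyb,cxvwa,qfaa] -> 10 lines: nwy uzxe ubotw cgqyb cxvwa qfaa bzkc ezhq dzxja gnsa
Hunk 5: at line 6 remove [ezhq] add [fnqty] -> 10 lines: nwy uzxe ubotw cgqyb cxvwa qfaa bzkc fnqty dzxja gnsa
Hunk 6: at line 6 remove [bzkc,fnqty,dzxja] add [qsj] -> 8 lines: nwy uzxe ubotw cgqyb cxvwa qfaa qsj gnsa
Final line 6: qfaa

Answer: qfaa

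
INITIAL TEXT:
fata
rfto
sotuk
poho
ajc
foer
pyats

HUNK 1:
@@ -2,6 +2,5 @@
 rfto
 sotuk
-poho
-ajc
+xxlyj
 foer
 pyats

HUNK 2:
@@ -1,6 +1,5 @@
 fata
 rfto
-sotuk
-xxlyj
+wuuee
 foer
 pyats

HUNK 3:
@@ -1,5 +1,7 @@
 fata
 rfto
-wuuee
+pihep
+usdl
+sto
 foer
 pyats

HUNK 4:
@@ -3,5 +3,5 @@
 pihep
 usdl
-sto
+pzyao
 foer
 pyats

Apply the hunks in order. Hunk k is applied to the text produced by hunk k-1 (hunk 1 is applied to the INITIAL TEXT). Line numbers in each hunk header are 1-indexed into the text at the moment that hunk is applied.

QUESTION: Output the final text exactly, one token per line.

Hunk 1: at line 2 remove [poho,ajc] add [xxlyj] -> 6 lines: fata rfto sotuk xxlyj foer pyats
Hunk 2: at line 1 remove [sotuk,xxlyj] add [wuuee] -> 5 lines: fata rfto wuuee foer pyats
Hunk 3: at line 1 remove [wuuee] add [pihep,usdl,sto] -> 7 lines: fata rfto pihep usdl sto foer pyats
Hunk 4: at line 3 remove [sto] add [pzyao] -> 7 lines: fata rfto pihep usdl pzyao foer pyats

Answer: fata
rfto
pihep
usdl
pzyao
foer
pyats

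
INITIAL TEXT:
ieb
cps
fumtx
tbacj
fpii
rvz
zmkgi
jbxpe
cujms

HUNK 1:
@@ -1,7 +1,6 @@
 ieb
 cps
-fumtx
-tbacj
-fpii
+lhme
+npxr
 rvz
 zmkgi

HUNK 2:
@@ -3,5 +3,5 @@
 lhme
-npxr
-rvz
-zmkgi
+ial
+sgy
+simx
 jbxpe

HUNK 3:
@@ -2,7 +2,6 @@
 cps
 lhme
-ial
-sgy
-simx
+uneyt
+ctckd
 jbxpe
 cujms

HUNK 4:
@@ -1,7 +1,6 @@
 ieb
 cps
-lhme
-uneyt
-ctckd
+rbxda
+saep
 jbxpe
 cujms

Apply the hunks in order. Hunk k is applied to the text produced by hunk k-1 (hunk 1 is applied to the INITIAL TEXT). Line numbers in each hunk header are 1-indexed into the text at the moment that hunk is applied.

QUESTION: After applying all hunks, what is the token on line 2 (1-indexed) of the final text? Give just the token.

Hunk 1: at line 1 remove [fumtx,tbacj,fpii] add [lhme,npxr] -> 8 lines: ieb cps lhme npxr rvz zmkgi jbxpe cujms
Hunk 2: at line 3 remove [npxr,rvz,zmkgi] add [ial,sgy,simx] -> 8 lines: ieb cps lhme ial sgy simx jbxpe cujms
Hunk 3: at line 2 remove [ial,sgy,simx] add [uneyt,ctckd] -> 7 lines: ieb cps lhme uneyt ctckd jbxpe cujms
Hunk 4: at line 1 remove [lhme,uneyt,ctckd] add [rbxda,saep] -> 6 lines: ieb cps rbxda saep jbxpe cujms
Final line 2: cps

Answer: cps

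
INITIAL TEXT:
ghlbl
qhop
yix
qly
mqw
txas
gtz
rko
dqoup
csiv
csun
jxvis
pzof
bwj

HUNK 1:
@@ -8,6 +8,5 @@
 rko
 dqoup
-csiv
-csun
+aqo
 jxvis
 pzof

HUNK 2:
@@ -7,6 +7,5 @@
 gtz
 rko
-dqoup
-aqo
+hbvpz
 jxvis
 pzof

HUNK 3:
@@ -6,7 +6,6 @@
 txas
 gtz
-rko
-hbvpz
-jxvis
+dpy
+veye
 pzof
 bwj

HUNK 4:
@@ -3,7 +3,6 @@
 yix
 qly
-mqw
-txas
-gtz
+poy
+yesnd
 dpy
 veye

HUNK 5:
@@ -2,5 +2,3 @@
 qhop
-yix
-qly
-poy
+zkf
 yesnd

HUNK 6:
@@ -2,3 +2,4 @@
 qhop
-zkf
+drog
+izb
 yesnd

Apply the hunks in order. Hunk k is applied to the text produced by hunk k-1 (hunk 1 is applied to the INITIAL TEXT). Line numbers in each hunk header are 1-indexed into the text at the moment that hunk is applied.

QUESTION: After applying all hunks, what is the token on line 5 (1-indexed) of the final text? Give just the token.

Answer: yesnd

Derivation:
Hunk 1: at line 8 remove [csiv,csun] add [aqo] -> 13 lines: ghlbl qhop yix qly mqw txas gtz rko dqoup aqo jxvis pzof bwj
Hunk 2: at line 7 remove [dqoup,aqo] add [hbvpz] -> 12 lines: ghlbl qhop yix qly mqw txas gtz rko hbvpz jxvis pzof bwj
Hunk 3: at line 6 remove [rko,hbvpz,jxvis] add [dpy,veye] -> 11 lines: ghlbl qhop yix qly mqw txas gtz dpy veye pzof bwj
Hunk 4: at line 3 remove [mqw,txas,gtz] add [poy,yesnd] -> 10 lines: ghlbl qhop yix qly poy yesnd dpy veye pzof bwj
Hunk 5: at line 2 remove [yix,qly,poy] add [zkf] -> 8 lines: ghlbl qhop zkf yesnd dpy veye pzof bwj
Hunk 6: at line 2 remove [zkf] add [drog,izb] -> 9 lines: ghlbl qhop drog izb yesnd dpy veye pzof bwj
Final line 5: yesnd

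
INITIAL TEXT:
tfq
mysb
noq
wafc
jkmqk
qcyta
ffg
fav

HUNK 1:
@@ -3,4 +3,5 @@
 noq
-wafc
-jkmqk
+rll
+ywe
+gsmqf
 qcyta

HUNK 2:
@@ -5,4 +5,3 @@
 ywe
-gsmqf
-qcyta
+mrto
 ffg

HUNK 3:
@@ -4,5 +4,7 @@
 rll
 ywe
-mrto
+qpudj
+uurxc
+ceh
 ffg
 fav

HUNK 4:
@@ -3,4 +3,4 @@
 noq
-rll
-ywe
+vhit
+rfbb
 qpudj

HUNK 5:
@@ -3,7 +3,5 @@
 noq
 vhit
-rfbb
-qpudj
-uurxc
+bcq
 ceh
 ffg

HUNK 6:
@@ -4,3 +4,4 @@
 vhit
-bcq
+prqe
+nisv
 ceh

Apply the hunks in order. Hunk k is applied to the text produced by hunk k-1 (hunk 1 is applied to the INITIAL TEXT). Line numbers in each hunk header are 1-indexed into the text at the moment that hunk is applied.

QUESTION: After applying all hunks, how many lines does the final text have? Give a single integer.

Hunk 1: at line 3 remove [wafc,jkmqk] add [rll,ywe,gsmqf] -> 9 lines: tfq mysb noq rll ywe gsmqf qcyta ffg fav
Hunk 2: at line 5 remove [gsmqf,qcyta] add [mrto] -> 8 lines: tfq mysb noq rll ywe mrto ffg fav
Hunk 3: at line 4 remove [mrto] add [qpudj,uurxc,ceh] -> 10 lines: tfq mysb noq rll ywe qpudj uurxc ceh ffg fav
Hunk 4: at line 3 remove [rll,ywe] add [vhit,rfbb] -> 10 lines: tfq mysb noq vhit rfbb qpudj uurxc ceh ffg fav
Hunk 5: at line 3 remove [rfbb,qpudj,uurxc] add [bcq] -> 8 lines: tfq mysb noq vhit bcq ceh ffg fav
Hunk 6: at line 4 remove [bcq] add [prqe,nisv] -> 9 lines: tfq mysb noq vhit prqe nisv ceh ffg fav
Final line count: 9

Answer: 9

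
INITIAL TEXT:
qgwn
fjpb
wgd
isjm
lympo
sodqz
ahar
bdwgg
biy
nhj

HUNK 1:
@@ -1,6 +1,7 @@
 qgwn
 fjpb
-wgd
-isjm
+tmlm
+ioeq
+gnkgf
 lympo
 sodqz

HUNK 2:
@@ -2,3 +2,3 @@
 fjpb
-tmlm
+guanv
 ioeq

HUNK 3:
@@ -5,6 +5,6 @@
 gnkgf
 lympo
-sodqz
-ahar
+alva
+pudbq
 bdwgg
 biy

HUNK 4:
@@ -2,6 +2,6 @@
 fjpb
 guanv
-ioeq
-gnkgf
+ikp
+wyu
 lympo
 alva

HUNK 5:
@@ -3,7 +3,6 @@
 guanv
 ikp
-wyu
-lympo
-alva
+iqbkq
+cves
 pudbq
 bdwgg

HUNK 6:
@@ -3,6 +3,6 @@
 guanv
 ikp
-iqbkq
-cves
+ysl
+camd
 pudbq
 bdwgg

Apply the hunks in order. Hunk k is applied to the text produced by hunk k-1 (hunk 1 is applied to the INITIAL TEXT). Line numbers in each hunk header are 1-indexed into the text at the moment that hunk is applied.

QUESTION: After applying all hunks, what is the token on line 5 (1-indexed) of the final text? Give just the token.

Answer: ysl

Derivation:
Hunk 1: at line 1 remove [wgd,isjm] add [tmlm,ioeq,gnkgf] -> 11 lines: qgwn fjpb tmlm ioeq gnkgf lympo sodqz ahar bdwgg biy nhj
Hunk 2: at line 2 remove [tmlm] add [guanv] -> 11 lines: qgwn fjpb guanv ioeq gnkgf lympo sodqz ahar bdwgg biy nhj
Hunk 3: at line 5 remove [sodqz,ahar] add [alva,pudbq] -> 11 lines: qgwn fjpb guanv ioeq gnkgf lympo alva pudbq bdwgg biy nhj
Hunk 4: at line 2 remove [ioeq,gnkgf] add [ikp,wyu] -> 11 lines: qgwn fjpb guanv ikp wyu lympo alva pudbq bdwgg biy nhj
Hunk 5: at line 3 remove [wyu,lympo,alva] add [iqbkq,cves] -> 10 lines: qgwn fjpb guanv ikp iqbkq cves pudbq bdwgg biy nhj
Hunk 6: at line 3 remove [iqbkq,cves] add [ysl,camd] -> 10 lines: qgwn fjpb guanv ikp ysl camd pudbq bdwgg biy nhj
Final line 5: ysl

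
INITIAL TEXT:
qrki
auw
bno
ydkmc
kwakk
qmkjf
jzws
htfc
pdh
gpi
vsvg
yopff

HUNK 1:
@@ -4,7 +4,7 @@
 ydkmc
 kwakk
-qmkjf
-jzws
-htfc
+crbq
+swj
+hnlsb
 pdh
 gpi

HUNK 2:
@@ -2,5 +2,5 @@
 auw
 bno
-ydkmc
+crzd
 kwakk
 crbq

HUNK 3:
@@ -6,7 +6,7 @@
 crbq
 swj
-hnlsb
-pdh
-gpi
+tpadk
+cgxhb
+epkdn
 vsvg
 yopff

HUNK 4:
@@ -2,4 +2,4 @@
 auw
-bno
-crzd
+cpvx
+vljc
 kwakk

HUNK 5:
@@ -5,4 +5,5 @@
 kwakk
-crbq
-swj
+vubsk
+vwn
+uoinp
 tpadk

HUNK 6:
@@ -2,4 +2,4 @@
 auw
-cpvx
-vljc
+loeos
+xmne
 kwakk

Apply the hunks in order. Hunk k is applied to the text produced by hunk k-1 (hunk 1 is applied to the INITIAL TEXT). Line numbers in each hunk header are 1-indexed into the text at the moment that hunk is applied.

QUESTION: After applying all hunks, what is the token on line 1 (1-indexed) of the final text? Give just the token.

Hunk 1: at line 4 remove [qmkjf,jzws,htfc] add [crbq,swj,hnlsb] -> 12 lines: qrki auw bno ydkmc kwakk crbq swj hnlsb pdh gpi vsvg yopff
Hunk 2: at line 2 remove [ydkmc] add [crzd] -> 12 lines: qrki auw bno crzd kwakk crbq swj hnlsb pdh gpi vsvg yopff
Hunk 3: at line 6 remove [hnlsb,pdh,gpi] add [tpadk,cgxhb,epkdn] -> 12 lines: qrki auw bno crzd kwakk crbq swj tpadk cgxhb epkdn vsvg yopff
Hunk 4: at line 2 remove [bno,crzd] add [cpvx,vljc] -> 12 lines: qrki auw cpvx vljc kwakk crbq swj tpadk cgxhb epkdn vsvg yopff
Hunk 5: at line 5 remove [crbq,swj] add [vubsk,vwn,uoinp] -> 13 lines: qrki auw cpvx vljc kwakk vubsk vwn uoinp tpadk cgxhb epkdn vsvg yopff
Hunk 6: at line 2 remove [cpvx,vljc] add [loeos,xmne] -> 13 lines: qrki auw loeos xmne kwakk vubsk vwn uoinp tpadk cgxhb epkdn vsvg yopff
Final line 1: qrki

Answer: qrki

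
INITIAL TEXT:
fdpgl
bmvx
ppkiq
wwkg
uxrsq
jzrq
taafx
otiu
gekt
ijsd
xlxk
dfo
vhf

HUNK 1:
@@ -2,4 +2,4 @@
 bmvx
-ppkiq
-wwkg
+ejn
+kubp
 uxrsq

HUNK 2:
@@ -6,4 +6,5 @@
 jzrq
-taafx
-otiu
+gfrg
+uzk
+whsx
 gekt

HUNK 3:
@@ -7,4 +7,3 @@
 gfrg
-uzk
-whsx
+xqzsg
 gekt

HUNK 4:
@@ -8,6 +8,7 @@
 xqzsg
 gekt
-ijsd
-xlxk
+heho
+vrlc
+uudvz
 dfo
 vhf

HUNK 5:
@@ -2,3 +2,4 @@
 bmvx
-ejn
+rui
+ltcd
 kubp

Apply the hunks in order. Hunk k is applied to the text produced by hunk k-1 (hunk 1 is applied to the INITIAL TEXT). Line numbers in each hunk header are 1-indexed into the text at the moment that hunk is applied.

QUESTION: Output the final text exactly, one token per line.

Answer: fdpgl
bmvx
rui
ltcd
kubp
uxrsq
jzrq
gfrg
xqzsg
gekt
heho
vrlc
uudvz
dfo
vhf

Derivation:
Hunk 1: at line 2 remove [ppkiq,wwkg] add [ejn,kubp] -> 13 lines: fdpgl bmvx ejn kubp uxrsq jzrq taafx otiu gekt ijsd xlxk dfo vhf
Hunk 2: at line 6 remove [taafx,otiu] add [gfrg,uzk,whsx] -> 14 lines: fdpgl bmvx ejn kubp uxrsq jzrq gfrg uzk whsx gekt ijsd xlxk dfo vhf
Hunk 3: at line 7 remove [uzk,whsx] add [xqzsg] -> 13 lines: fdpgl bmvx ejn kubp uxrsq jzrq gfrg xqzsg gekt ijsd xlxk dfo vhf
Hunk 4: at line 8 remove [ijsd,xlxk] add [heho,vrlc,uudvz] -> 14 lines: fdpgl bmvx ejn kubp uxrsq jzrq gfrg xqzsg gekt heho vrlc uudvz dfo vhf
Hunk 5: at line 2 remove [ejn] add [rui,ltcd] -> 15 lines: fdpgl bmvx rui ltcd kubp uxrsq jzrq gfrg xqzsg gekt heho vrlc uudvz dfo vhf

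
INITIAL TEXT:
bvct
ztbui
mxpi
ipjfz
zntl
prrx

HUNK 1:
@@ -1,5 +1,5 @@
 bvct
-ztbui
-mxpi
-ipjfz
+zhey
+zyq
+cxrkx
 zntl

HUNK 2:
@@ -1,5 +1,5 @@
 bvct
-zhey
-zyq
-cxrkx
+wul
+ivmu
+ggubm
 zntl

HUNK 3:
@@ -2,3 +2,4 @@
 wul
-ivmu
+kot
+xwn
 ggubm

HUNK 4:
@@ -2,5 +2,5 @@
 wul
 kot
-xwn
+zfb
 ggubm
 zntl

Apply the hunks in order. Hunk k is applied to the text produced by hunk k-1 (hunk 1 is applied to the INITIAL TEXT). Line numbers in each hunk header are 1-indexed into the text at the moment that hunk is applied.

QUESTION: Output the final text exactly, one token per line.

Answer: bvct
wul
kot
zfb
ggubm
zntl
prrx

Derivation:
Hunk 1: at line 1 remove [ztbui,mxpi,ipjfz] add [zhey,zyq,cxrkx] -> 6 lines: bvct zhey zyq cxrkx zntl prrx
Hunk 2: at line 1 remove [zhey,zyq,cxrkx] add [wul,ivmu,ggubm] -> 6 lines: bvct wul ivmu ggubm zntl prrx
Hunk 3: at line 2 remove [ivmu] add [kot,xwn] -> 7 lines: bvct wul kot xwn ggubm zntl prrx
Hunk 4: at line 2 remove [xwn] add [zfb] -> 7 lines: bvct wul kot zfb ggubm zntl prrx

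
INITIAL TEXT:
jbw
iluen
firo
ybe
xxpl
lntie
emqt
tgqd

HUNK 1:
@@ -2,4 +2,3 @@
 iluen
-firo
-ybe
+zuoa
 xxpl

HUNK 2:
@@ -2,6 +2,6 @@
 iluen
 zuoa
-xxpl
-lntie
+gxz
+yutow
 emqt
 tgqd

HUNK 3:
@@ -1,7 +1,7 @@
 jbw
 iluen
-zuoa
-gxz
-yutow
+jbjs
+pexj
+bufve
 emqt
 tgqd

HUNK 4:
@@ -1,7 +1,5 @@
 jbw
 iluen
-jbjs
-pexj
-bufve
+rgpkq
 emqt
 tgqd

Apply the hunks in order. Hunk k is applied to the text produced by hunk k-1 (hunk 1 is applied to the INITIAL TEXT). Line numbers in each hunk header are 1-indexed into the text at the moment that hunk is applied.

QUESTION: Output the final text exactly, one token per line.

Answer: jbw
iluen
rgpkq
emqt
tgqd

Derivation:
Hunk 1: at line 2 remove [firo,ybe] add [zuoa] -> 7 lines: jbw iluen zuoa xxpl lntie emqt tgqd
Hunk 2: at line 2 remove [xxpl,lntie] add [gxz,yutow] -> 7 lines: jbw iluen zuoa gxz yutow emqt tgqd
Hunk 3: at line 1 remove [zuoa,gxz,yutow] add [jbjs,pexj,bufve] -> 7 lines: jbw iluen jbjs pexj bufve emqt tgqd
Hunk 4: at line 1 remove [jbjs,pexj,bufve] add [rgpkq] -> 5 lines: jbw iluen rgpkq emqt tgqd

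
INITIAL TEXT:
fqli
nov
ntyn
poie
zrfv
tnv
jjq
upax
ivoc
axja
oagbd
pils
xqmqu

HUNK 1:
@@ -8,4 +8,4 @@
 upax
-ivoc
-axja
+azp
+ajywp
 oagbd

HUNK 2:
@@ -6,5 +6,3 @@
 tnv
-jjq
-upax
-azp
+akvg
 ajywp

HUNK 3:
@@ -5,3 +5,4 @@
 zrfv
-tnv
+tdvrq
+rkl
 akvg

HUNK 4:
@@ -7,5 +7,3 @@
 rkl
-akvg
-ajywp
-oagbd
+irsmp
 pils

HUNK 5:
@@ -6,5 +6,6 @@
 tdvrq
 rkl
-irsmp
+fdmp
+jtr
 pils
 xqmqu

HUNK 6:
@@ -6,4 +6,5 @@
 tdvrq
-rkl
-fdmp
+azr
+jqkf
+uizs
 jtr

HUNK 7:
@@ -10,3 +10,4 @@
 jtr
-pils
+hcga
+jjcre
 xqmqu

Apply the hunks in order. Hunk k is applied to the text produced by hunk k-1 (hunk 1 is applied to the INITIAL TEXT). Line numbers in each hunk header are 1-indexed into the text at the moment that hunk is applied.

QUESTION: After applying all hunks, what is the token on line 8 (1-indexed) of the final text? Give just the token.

Hunk 1: at line 8 remove [ivoc,axja] add [azp,ajywp] -> 13 lines: fqli nov ntyn poie zrfv tnv jjq upax azp ajywp oagbd pils xqmqu
Hunk 2: at line 6 remove [jjq,upax,azp] add [akvg] -> 11 lines: fqli nov ntyn poie zrfv tnv akvg ajywp oagbd pils xqmqu
Hunk 3: at line 5 remove [tnv] add [tdvrq,rkl] -> 12 lines: fqli nov ntyn poie zrfv tdvrq rkl akvg ajywp oagbd pils xqmqu
Hunk 4: at line 7 remove [akvg,ajywp,oagbd] add [irsmp] -> 10 lines: fqli nov ntyn poie zrfv tdvrq rkl irsmp pils xqmqu
Hunk 5: at line 6 remove [irsmp] add [fdmp,jtr] -> 11 lines: fqli nov ntyn poie zrfv tdvrq rkl fdmp jtr pils xqmqu
Hunk 6: at line 6 remove [rkl,fdmp] add [azr,jqkf,uizs] -> 12 lines: fqli nov ntyn poie zrfv tdvrq azr jqkf uizs jtr pils xqmqu
Hunk 7: at line 10 remove [pils] add [hcga,jjcre] -> 13 lines: fqli nov ntyn poie zrfv tdvrq azr jqkf uizs jtr hcga jjcre xqmqu
Final line 8: jqkf

Answer: jqkf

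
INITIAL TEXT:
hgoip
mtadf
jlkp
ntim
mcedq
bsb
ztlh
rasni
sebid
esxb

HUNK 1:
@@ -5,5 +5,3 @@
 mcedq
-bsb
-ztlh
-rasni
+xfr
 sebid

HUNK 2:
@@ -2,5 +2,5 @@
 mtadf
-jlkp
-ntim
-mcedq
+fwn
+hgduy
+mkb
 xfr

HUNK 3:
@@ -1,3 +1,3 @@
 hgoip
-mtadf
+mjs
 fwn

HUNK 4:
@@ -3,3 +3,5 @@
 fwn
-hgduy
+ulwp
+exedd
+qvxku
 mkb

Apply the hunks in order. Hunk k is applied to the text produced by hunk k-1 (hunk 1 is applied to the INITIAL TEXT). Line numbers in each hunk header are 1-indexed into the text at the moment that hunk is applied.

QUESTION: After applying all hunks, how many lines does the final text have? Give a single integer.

Hunk 1: at line 5 remove [bsb,ztlh,rasni] add [xfr] -> 8 lines: hgoip mtadf jlkp ntim mcedq xfr sebid esxb
Hunk 2: at line 2 remove [jlkp,ntim,mcedq] add [fwn,hgduy,mkb] -> 8 lines: hgoip mtadf fwn hgduy mkb xfr sebid esxb
Hunk 3: at line 1 remove [mtadf] add [mjs] -> 8 lines: hgoip mjs fwn hgduy mkb xfr sebid esxb
Hunk 4: at line 3 remove [hgduy] add [ulwp,exedd,qvxku] -> 10 lines: hgoip mjs fwn ulwp exedd qvxku mkb xfr sebid esxb
Final line count: 10

Answer: 10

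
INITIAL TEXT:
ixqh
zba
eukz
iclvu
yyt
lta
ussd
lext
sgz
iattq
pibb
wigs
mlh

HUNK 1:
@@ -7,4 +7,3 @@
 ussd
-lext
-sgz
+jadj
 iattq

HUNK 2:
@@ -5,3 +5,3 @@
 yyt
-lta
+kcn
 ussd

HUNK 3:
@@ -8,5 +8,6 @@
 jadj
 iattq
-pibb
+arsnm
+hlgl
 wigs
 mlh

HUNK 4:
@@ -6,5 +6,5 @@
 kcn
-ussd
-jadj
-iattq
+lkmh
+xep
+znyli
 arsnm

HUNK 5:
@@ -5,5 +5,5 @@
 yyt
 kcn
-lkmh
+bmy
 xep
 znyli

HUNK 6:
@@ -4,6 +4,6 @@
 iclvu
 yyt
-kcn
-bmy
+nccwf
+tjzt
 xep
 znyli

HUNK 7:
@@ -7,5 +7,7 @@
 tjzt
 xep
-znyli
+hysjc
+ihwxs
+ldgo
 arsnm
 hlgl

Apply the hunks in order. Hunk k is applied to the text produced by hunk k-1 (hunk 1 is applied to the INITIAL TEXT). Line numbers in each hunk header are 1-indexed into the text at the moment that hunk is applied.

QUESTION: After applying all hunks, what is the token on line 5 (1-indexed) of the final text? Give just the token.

Hunk 1: at line 7 remove [lext,sgz] add [jadj] -> 12 lines: ixqh zba eukz iclvu yyt lta ussd jadj iattq pibb wigs mlh
Hunk 2: at line 5 remove [lta] add [kcn] -> 12 lines: ixqh zba eukz iclvu yyt kcn ussd jadj iattq pibb wigs mlh
Hunk 3: at line 8 remove [pibb] add [arsnm,hlgl] -> 13 lines: ixqh zba eukz iclvu yyt kcn ussd jadj iattq arsnm hlgl wigs mlh
Hunk 4: at line 6 remove [ussd,jadj,iattq] add [lkmh,xep,znyli] -> 13 lines: ixqh zba eukz iclvu yyt kcn lkmh xep znyli arsnm hlgl wigs mlh
Hunk 5: at line 5 remove [lkmh] add [bmy] -> 13 lines: ixqh zba eukz iclvu yyt kcn bmy xep znyli arsnm hlgl wigs mlh
Hunk 6: at line 4 remove [kcn,bmy] add [nccwf,tjzt] -> 13 lines: ixqh zba eukz iclvu yyt nccwf tjzt xep znyli arsnm hlgl wigs mlh
Hunk 7: at line 7 remove [znyli] add [hysjc,ihwxs,ldgo] -> 15 lines: ixqh zba eukz iclvu yyt nccwf tjzt xep hysjc ihwxs ldgo arsnm hlgl wigs mlh
Final line 5: yyt

Answer: yyt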